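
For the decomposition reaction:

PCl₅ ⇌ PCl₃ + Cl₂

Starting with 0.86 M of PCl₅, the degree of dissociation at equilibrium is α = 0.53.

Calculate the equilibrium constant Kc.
K_c = 0.5140

x = α·[A]₀ = 0.53 × 0.86 = 0.4558 M dissociated.
At eq: [PCl₅] = 0.86 − 0.4558 = 0.4042 M; [PCl₃] = [Cl₂] = x = 0.4558 M.
Kc = [PCl₃][Cl₂]/[PCl₅] = (0.4558)²/0.4042 = 0.514.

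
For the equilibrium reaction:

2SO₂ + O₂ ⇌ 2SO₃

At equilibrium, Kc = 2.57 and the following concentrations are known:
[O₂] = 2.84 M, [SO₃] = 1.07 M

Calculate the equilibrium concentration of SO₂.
[SO₂] = 0.3961 M

Kc = ([SO₃]^2) / ([SO₂]^2 × [O₂]) = 2.57
[SO₂]^2 = (product terms)/(Kc · other reactant terms) = 1.1449 / (2.57 · 2.84) = 0.15686
[SO₂] = (0.15686)^(1/2) = 0.3961 M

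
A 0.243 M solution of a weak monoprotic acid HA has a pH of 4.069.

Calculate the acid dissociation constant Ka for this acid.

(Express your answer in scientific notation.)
K_a = 3.00e-08

[H⁺] = 10^(−pH) = 10^(−4.069) = 8.531e-05 M. For HA ⇌ H⁺ + A⁻, Ka = x²/(C − x) = (8.531e-05)²/(0.243 − 8.531e-05) = 3.00e-08.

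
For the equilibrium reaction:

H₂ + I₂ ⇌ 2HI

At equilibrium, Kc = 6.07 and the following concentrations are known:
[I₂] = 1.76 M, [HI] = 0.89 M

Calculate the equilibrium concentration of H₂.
[H₂] = 0.0741 M

Kc = ([HI]^2) / ([H₂] × [I₂]) = 6.07
[H₂]^1 = (product terms)/(Kc · other reactant terms) = 0.7921 / (6.07 · 1.76) = 0.074144
[H₂] = 0.0741 M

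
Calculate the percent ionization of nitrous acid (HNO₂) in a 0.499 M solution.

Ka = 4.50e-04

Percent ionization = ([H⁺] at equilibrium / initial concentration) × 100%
Percent ionization = 2.96%

Let x = [H⁺]. Ka = x²/(C - x) ⇒ x² + (4.50e-04)x - (4.50e-04)(0.499) = 0. x = 1.4762e-02. Percent = (1.4762e-02/0.499) × 100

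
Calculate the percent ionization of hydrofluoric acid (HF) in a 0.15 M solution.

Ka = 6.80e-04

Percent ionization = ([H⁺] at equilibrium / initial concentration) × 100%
Percent ionization = 6.51%

Let x = [H⁺]. Ka = x²/(C - x) ⇒ x² + (6.80e-04)x - (6.80e-04)(0.15) = 0. x = 9.7652e-03. Percent = (9.7652e-03/0.15) × 100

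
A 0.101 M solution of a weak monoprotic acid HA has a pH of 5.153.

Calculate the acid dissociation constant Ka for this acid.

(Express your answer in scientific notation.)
K_a = 4.89e-10

[H⁺] = 10^(−pH) = 10^(−5.153) = 7.031e-06 M. For HA ⇌ H⁺ + A⁻, Ka = x²/(C − x) = (7.031e-06)²/(0.101 − 7.031e-06) = 4.89e-10.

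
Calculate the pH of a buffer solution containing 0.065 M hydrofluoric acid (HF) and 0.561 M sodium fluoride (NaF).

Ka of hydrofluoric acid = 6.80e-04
pH = 4.10

pKa = -log(6.80e-04) = 3.17. pH = pKa + log([A⁻]/[HA]) = 3.17 + log(0.561/0.065)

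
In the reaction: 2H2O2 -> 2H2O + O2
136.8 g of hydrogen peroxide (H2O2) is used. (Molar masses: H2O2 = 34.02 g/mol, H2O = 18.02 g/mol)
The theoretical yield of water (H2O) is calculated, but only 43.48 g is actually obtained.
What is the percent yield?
Moles of H2O2 = 136.8 g ÷ 34.02 g/mol = 4.02116 mol
Mole ratio: 2 mol H2O / 2 mol H2O2
Moles of H2O = 4.02116 × (2/2) = 4.02116 mol
Theoretical yield = 4.02116 mol × 18.02 g/mol = 72.461 g
Actual yield = 43.48 g
Percent yield = (43.48 / 72.461) × 100% = 60.0%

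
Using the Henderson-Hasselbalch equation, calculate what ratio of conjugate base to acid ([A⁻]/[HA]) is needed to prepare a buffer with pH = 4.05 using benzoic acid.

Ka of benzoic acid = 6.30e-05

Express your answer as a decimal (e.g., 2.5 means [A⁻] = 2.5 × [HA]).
[A⁻]/[HA] = 0.707

pKa = −log(6.30e-05) = 4.2007. pH = pKa + log([A⁻]/[HA]). 4.05 = 4.2007 + log(ratio). log(ratio) = 4.05 − 4.2007 = -0.1507. ratio = 10^(-0.1507) = 0.707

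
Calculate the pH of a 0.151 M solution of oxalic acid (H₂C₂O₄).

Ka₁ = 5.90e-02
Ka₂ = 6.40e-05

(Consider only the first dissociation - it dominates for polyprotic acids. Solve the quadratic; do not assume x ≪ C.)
pH = 1.16

x² + Ka₁·x − Ka₁·C = 0 with Ka₁ = 5.90e-02, C = 0.151.
x = (−Ka₁ + √(Ka₁² + 4·Ka₁·C))/2 = 6.9390e-02 M, so pH = 1.16.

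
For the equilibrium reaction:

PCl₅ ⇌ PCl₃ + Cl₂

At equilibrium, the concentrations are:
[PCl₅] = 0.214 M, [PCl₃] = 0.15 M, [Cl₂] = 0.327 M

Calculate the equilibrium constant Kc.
K_c = 0.2292

Kc = ([PCl₃] × [Cl₂]) / ([PCl₅])
   = ((0.15)·(0.327)) / ((0.214))
   = 0.04905 / 0.214 = 0.2292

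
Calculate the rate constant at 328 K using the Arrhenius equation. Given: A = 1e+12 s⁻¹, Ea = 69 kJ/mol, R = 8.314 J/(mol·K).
1.03e+01 s⁻¹

k = A·exp(-Ea/(R·T)) = 1e+12·exp(-69000/(8.314·328)) = 1e+12·exp(-25.3026) = 1e+12·1.0262e-11 = 1.03e+01 s⁻¹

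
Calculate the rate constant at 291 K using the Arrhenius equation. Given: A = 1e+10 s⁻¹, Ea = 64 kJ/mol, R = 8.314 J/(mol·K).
3.25e-02 s⁻¹

k = A·exp(-Ea/(R·T)) = 1e+10·exp(-64000/(8.314·291)) = 1e+10·exp(-26.4531) = 1e+10·3.2475e-12 = 3.25e-02 s⁻¹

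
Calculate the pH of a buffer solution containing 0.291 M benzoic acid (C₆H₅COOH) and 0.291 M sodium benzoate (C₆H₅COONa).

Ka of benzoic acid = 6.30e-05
pH = 4.20

pKa = -log(6.30e-05) = 4.20. pH = pKa + log([A⁻]/[HA]) = 4.20 + log(0.291/0.291)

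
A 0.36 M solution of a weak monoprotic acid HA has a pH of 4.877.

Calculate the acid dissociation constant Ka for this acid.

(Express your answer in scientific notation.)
K_a = 4.89e-10

[H⁺] = 10^(−pH) = 10^(−4.877) = 1.327e-05 M. For HA ⇌ H⁺ + A⁻, Ka = x²/(C − x) = (1.327e-05)²/(0.36 − 1.327e-05) = 4.89e-10.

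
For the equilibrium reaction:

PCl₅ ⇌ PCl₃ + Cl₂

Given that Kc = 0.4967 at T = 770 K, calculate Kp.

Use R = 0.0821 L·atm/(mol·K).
K_p = 31.3999

Δn = (moles gaseous products) − (moles gaseous reactants) = 1
T = 770 K; RT = 0.0821 × 770 = 63.217
Kp = Kc·(RT)^Δn = 0.4967 × (63.217)^1 = 0.4967 × 63.217 = 31.3999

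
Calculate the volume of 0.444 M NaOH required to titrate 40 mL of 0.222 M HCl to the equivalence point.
V_{base} = 20.0 mL

At equivalence: moles acid = moles base.
moles HCl = 0.222 M × 0.04 L = 0.00888 mol
V_NaOH = 0.00888 mol ÷ 0.444 M = 0.02 L = 20.0 mL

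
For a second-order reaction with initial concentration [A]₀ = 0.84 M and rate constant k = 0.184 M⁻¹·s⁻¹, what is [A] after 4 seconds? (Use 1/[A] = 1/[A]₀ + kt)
0.5191 M

1/[A] = 1/[A]₀ + k·t = 1/0.84 + (0.184)·(4) = 1.1905 + 0.7360 = 1.9265
[A] = 1/1.9265 = 0.5191 M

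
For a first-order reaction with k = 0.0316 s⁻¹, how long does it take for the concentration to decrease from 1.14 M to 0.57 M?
21.94 s

From ln[A] = ln[A]₀ - k·t: t = ln([A]₀/[A])/k = ln(1.14/0.57)/0.0316 = ln(2.0000)/0.0316 = 0.6931/0.0316 = 21.94 s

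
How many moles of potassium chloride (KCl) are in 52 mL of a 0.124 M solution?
Moles = Molarity × Volume (L)
Moles = 0.124 M × 0.052 L = 0.006448 mol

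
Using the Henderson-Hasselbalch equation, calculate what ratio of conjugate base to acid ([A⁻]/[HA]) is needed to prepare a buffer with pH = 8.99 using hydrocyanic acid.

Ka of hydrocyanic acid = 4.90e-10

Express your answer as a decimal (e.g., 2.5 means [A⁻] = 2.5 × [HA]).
[A⁻]/[HA] = 0.479

pKa = −log(4.90e-10) = 9.3098. pH = pKa + log([A⁻]/[HA]). 8.99 = 9.3098 + log(ratio). log(ratio) = 8.99 − 9.3098 = -0.3198. ratio = 10^(-0.3198) = 0.479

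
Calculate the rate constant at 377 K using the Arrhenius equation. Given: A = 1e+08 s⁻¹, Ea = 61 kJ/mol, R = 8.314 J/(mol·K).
3.53e-01 s⁻¹

k = A·exp(-Ea/(R·T)) = 1e+08·exp(-61000/(8.314·377)) = 1e+08·exp(-19.4616) = 1e+08·3.5313e-09 = 3.53e-01 s⁻¹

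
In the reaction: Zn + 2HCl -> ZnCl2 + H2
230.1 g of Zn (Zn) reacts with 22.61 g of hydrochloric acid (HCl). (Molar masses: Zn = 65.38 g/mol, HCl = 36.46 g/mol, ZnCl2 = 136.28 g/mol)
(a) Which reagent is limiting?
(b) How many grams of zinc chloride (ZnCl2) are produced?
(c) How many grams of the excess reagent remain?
(a) HCl, (b) 42.26 g, (c) 209.8 g

Moles of Zn = 230.1 g ÷ 65.38 g/mol = 3.51942 mol
Moles of HCl = 22.61 g ÷ 36.46 g/mol = 0.620132 mol
Moles ÷ coefficient: Zn: 3.51942/1 = 3.519, HCl: 0.620132/2 = 0.3101
(a) HCl has the smaller value, so HCl is the limiting reagent.
(b) Moles of ZnCl2 = 0.620132 mol HCl × (1/2) = 0.310066 mol; mass = 0.310066 mol × 136.28 g/mol = 42.26 g
(c) Zn consumed = 0.620132 × (1/2) = 0.310066 mol; remaining = 3.51942 − 0.310066 = 3.20936 mol; mass = 3.20936 mol × 65.38 g/mol = 209.8 g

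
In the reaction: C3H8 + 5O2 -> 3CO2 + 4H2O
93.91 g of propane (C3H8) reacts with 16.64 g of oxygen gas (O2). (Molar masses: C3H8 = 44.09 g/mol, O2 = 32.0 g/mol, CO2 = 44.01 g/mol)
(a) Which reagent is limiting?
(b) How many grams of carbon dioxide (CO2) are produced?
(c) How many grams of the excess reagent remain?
(a) O2, (b) 13.73 g, (c) 89.32 g

Moles of C3H8 = 93.91 g ÷ 44.09 g/mol = 2.12996 mol
Moles of O2 = 16.64 g ÷ 32.0 g/mol = 0.52 mol
Moles ÷ coefficient: C3H8: 2.12996/1 = 2.13, O2: 0.52/5 = 0.104
(a) O2 has the smaller value, so O2 is the limiting reagent.
(b) Moles of CO2 = 0.52 mol O2 × (3/5) = 0.312 mol; mass = 0.312 mol × 44.01 g/mol = 13.73 g
(c) C3H8 consumed = 0.52 × (1/5) = 0.104 mol; remaining = 2.12996 − 0.104 = 2.02596 mol; mass = 2.02596 mol × 44.09 g/mol = 89.32 g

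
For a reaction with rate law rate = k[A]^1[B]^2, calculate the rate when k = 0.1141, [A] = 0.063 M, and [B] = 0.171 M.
0.0002102 M/s

rate = k·[A]^1·[B]^2 = 0.1141·(0.063)^1·(0.171)^2 = 0.1141·0.063·0.029241 = 0.0002102 M/s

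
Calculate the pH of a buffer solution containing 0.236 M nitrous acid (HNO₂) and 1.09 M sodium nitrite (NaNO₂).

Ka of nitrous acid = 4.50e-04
pH = 4.01

pKa = -log(4.50e-04) = 3.35. pH = pKa + log([A⁻]/[HA]) = 3.35 + log(1.09/0.236)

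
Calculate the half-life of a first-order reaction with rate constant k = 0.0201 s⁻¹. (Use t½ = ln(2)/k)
34.48 s

t½ = ln(2)/k = 0.6931/0.0201 = 34.48 s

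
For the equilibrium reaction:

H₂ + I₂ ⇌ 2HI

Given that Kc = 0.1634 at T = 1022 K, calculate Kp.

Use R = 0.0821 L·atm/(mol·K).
K_p = 0.1634

Δn = (moles gaseous products) − (moles gaseous reactants) = 0
T = 1022 K; RT = 0.0821 × 1022 = 83.9062
Kp = Kc·(RT)^Δn = 0.1634 × (83.9062)^0 = 0.1634 × 1 = 0.1634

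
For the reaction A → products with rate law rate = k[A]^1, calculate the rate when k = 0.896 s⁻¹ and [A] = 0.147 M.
0.1317 M/s

rate = k·[A]^1 = 0.896·(0.147)^1 = 0.896·0.147 = 0.1317 M/s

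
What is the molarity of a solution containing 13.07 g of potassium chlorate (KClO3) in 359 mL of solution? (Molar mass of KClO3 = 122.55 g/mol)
Moles of KClO3 = 13.07 g ÷ 122.55 g/mol = 0.10665 mol
Volume = 359 mL = 0.359 L
Molarity = 0.10665 mol ÷ 0.359 L = 0.2971 M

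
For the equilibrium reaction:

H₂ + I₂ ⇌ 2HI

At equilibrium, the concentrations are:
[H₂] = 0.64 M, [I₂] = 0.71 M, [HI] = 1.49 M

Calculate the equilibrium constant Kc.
K_c = 4.8858

Kc = ([HI]^2) / ([H₂] × [I₂])
   = ((1.49)^2) / ((0.64)·(0.71))
   = 2.2201 / 0.4544 = 4.8858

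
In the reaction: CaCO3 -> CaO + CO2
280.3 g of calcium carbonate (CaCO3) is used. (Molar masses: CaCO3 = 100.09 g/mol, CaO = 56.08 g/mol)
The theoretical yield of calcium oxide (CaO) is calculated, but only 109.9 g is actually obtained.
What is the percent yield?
Moles of CaCO3 = 280.3 g ÷ 100.09 g/mol = 2.80048 mol
Mole ratio: 1 mol CaO / 1 mol CaCO3
Moles of CaO = 2.80048 × (1/1) = 2.80048 mol
Theoretical yield = 2.80048 mol × 56.08 g/mol = 157.05 g
Actual yield = 109.9 g
Percent yield = (109.9 / 157.05) × 100% = 70.0%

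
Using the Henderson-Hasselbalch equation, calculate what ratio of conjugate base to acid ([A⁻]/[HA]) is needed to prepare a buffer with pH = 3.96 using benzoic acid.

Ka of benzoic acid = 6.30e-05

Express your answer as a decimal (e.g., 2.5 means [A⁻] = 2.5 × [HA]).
[A⁻]/[HA] = 0.575

pKa = −log(6.30e-05) = 4.2007. pH = pKa + log([A⁻]/[HA]). 3.96 = 4.2007 + log(ratio). log(ratio) = 3.96 − 4.2007 = -0.2407. ratio = 10^(-0.2407) = 0.575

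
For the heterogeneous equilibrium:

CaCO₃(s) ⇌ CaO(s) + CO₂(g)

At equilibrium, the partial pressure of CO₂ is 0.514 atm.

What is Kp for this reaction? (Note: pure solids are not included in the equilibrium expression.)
K_p = 0.514

Solids (CaCO₃, CaO) have activity 1 and are excluded.
Kp = P(CO₂) = 0.514.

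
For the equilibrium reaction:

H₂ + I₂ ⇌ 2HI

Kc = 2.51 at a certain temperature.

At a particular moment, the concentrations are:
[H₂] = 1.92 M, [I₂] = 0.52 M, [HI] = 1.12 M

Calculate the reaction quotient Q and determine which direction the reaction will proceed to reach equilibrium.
Q = 1.256, Q < K, reaction proceeds forward (toward products)

Q = ([HI]^2) / ([H₂] × [I₂])
  = ((1.12)^2) / ((1.92)·(0.52)) = 1.2544/0.9984 = 1.256
Since Q = 1.256 < Kc = 2.51, the reaction proceeds forward (toward products) to reach equilibrium.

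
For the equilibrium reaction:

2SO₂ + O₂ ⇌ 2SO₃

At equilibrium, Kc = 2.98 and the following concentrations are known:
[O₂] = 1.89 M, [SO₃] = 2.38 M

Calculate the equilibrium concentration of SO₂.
[SO₂] = 1.0029 M

Kc = ([SO₃]^2) / ([SO₂]^2 × [O₂]) = 2.98
[SO₂]^2 = (product terms)/(Kc · other reactant terms) = 5.6644 / (2.98 · 1.89) = 1.0057
[SO₂] = (1.0057)^(1/2) = 1.0029 M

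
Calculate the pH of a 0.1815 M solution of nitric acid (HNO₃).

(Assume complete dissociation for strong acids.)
pH = 0.74

[H⁺] = 0.1815 M for strong acid. pH = -log[H⁺] = -log(0.1815)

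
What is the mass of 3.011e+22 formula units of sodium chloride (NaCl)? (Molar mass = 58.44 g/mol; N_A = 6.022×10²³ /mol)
Moles = 3.011e+22 ÷ 6.022×10²³ = 0.05 mol
Mass = 0.05 mol × 58.44 g/mol = 2.922 g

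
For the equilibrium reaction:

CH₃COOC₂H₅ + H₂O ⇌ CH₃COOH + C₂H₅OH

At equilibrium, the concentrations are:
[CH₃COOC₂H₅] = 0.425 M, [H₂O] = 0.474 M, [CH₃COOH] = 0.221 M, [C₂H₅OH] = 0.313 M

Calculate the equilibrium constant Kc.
K_c = 0.3434

Kc = ([CH₃COOH] × [C₂H₅OH]) / ([CH₃COOC₂H₅] × [H₂O])
   = ((0.221)·(0.313)) / ((0.425)·(0.474))
   = 0.069173 / 0.20145 = 0.3434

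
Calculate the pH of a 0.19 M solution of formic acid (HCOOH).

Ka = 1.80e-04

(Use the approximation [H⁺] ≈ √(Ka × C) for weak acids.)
pH = 2.23

[H⁺] = √(Ka × C) = √(1.80e-04 × 0.19) = 5.8481e-03. pH = -log(5.8481e-03)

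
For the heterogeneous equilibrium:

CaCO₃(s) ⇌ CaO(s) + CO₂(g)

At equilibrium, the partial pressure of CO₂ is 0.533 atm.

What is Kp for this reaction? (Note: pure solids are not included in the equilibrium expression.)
K_p = 0.533

Solids (CaCO₃, CaO) have activity 1 and are excluded.
Kp = P(CO₂) = 0.533.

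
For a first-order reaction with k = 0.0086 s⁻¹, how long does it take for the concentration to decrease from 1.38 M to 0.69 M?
80.60 s

From ln[A] = ln[A]₀ - k·t: t = ln([A]₀/[A])/k = ln(1.38/0.69)/0.0086 = ln(2.0000)/0.0086 = 0.6931/0.0086 = 80.60 s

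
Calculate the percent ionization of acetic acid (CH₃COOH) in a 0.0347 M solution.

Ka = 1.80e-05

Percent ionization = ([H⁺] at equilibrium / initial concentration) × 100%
Percent ionization = 2.25%

Let x = [H⁺]. Ka = x²/(C - x) ⇒ x² + (1.80e-05)x - (1.80e-05)(0.0347) = 0. x = 7.8137e-04. Percent = (7.8137e-04/0.0347) × 100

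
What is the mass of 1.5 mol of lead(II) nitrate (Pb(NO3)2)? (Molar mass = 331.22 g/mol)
Mass = 1.5 mol × 331.22 g/mol = 496.8 g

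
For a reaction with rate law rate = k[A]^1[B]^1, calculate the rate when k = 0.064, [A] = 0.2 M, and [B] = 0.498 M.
0.006374 M/s

rate = k·[A]^1·[B]^1 = 0.064·(0.2)^1·(0.498)^1 = 0.064·0.2·0.498 = 0.006374 M/s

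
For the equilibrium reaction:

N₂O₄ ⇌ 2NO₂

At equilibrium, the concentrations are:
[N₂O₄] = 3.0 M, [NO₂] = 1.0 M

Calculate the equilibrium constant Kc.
K_c = 0.3333

Kc = ([NO₂]^2) / ([N₂O₄])
   = ((1.0)^2) / ((3.0))
   = 1 / 3 = 0.3333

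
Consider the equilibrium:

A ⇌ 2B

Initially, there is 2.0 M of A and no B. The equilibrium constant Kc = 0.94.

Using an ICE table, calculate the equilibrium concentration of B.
[B] = 1.156 M

ICE: [A] = 2.0 − x, [B] = 2x.
Kc = (2x)²/(2.0 − x) = 0.94 ⇒ 4x² + 0.94x − 1.88 = 0.
x = (−0.94 + √(0.94² + 4·4·1.88))/(2·4) = (−0.94 + √30.964)/8 = 0.57806.
[B] = 2x = 1.156 M.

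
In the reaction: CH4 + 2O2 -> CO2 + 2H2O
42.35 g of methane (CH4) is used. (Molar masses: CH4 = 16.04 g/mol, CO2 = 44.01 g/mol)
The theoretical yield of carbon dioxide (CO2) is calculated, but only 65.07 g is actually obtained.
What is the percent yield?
Moles of CH4 = 42.35 g ÷ 16.04 g/mol = 2.64027 mol
Mole ratio: 1 mol CO2 / 1 mol CH4
Moles of CO2 = 2.64027 × (1/1) = 2.64027 mol
Theoretical yield = 2.64027 mol × 44.01 g/mol = 116.2 g
Actual yield = 65.07 g
Percent yield = (65.07 / 116.2) × 100% = 56.0%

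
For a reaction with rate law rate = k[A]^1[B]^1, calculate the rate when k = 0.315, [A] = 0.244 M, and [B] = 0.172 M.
0.01322 M/s

rate = k·[A]^1·[B]^1 = 0.315·(0.244)^1·(0.172)^1 = 0.315·0.244·0.172 = 0.01322 M/s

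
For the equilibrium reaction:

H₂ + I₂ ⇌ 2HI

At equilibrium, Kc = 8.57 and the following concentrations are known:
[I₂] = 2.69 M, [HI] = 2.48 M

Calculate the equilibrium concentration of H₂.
[H₂] = 0.2668 M

Kc = ([HI]^2) / ([H₂] × [I₂]) = 8.57
[H₂]^1 = (product terms)/(Kc · other reactant terms) = 6.1504 / (8.57 · 2.69) = 0.26679
[H₂] = 0.2668 M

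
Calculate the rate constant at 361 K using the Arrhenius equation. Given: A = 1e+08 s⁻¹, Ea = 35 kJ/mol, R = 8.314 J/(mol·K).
8.62e+02 s⁻¹

k = A·exp(-Ea/(R·T)) = 1e+08·exp(-35000/(8.314·361)) = 1e+08·exp(-11.6614) = 1e+08·8.6202e-06 = 8.62e+02 s⁻¹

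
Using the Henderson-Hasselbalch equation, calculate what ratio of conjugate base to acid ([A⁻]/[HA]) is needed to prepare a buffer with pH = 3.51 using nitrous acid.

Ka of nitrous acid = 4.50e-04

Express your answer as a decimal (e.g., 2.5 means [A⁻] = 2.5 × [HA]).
[A⁻]/[HA] = 1.456

pKa = −log(4.50e-04) = 3.3468. pH = pKa + log([A⁻]/[HA]). 3.51 = 3.3468 + log(ratio). log(ratio) = 3.51 − 3.3468 = 0.1632. ratio = 10^(0.1632) = 1.456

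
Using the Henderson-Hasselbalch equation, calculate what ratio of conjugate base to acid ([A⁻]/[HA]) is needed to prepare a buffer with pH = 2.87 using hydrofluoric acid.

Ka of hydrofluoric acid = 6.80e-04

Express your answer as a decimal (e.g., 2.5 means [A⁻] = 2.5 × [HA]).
[A⁻]/[HA] = 0.504

pKa = −log(6.80e-04) = 3.1675. pH = pKa + log([A⁻]/[HA]). 2.87 = 3.1675 + log(ratio). log(ratio) = 2.87 − 3.1675 = -0.2975. ratio = 10^(-0.2975) = 0.504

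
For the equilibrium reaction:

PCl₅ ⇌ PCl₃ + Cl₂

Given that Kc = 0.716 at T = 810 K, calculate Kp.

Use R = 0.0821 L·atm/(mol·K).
K_p = 47.6147

Δn = (moles gaseous products) − (moles gaseous reactants) = 1
T = 810 K; RT = 0.0821 × 810 = 66.501
Kp = Kc·(RT)^Δn = 0.716 × (66.501)^1 = 0.716 × 66.501 = 47.6147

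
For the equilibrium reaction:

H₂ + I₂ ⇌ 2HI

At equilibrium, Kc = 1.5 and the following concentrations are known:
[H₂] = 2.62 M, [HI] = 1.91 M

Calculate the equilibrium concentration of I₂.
[I₂] = 0.9283 M

Kc = ([HI]^2) / ([H₂] × [I₂]) = 1.5
[I₂]^1 = (product terms)/(Kc · other reactant terms) = 3.6481 / (1.5 · 2.62) = 0.92827
[I₂] = 0.9283 M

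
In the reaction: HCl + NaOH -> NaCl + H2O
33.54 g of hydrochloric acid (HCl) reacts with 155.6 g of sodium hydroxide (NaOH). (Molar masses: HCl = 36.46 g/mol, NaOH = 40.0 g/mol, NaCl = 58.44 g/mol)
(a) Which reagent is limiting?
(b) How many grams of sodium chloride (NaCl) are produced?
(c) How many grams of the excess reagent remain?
(a) HCl, (b) 53.76 g, (c) 118.8 g

Moles of HCl = 33.54 g ÷ 36.46 g/mol = 0.919912 mol
Moles of NaOH = 155.6 g ÷ 40.0 g/mol = 3.89 mol
Moles ÷ coefficient: HCl: 0.919912/1 = 0.9199, NaOH: 3.89/1 = 3.89
(a) HCl has the smaller value, so HCl is the limiting reagent.
(b) Moles of NaCl = 0.919912 mol HCl × (1/1) = 0.919912 mol; mass = 0.919912 mol × 58.44 g/mol = 53.76 g
(c) NaOH consumed = 0.919912 × (1/1) = 0.919912 mol; remaining = 3.89 − 0.919912 = 2.97009 mol; mass = 2.97009 mol × 40.0 g/mol = 118.8 g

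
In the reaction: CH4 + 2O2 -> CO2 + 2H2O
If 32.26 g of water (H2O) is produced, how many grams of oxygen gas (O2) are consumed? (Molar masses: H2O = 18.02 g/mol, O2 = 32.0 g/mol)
Moles of H2O = 32.26 g ÷ 18.02 g/mol = 1.79023 mol
Mole ratio: 2 mol O2 / 2 mol H2O
Moles of O2 = 1.79023 × (2/2) = 1.79023 mol
Mass of O2 = 1.79023 mol × 32.0 g/mol = 57.29 g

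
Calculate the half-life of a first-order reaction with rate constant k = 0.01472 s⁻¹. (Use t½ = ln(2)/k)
47.09 s

t½ = ln(2)/k = 0.6931/0.01472 = 47.09 s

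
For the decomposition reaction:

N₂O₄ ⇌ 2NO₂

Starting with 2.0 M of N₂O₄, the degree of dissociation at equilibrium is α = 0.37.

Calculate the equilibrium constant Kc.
K_c = 1.7384

x = α·[A]₀ = 0.37 × 2.0 = 0.74 M dissociated.
At eq: [N₂O₄] = 2.0 − 0.74 = 1.26 M; [NO₂] = 2x = 1.48 M.
Kc = [NO₂]²/[N₂O₄] = (1.48)²/1.26 = 1.738.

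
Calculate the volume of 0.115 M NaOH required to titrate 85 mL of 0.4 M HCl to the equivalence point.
V_{base} = 295.7 mL

At equivalence: moles acid = moles base.
moles HCl = 0.4 M × 0.085 L = 0.034 mol
V_NaOH = 0.034 mol ÷ 0.115 M = 0.2957 L = 295.7 mL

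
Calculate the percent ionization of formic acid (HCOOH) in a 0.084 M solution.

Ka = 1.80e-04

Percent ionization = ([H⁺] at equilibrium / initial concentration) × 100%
Percent ionization = 4.52%

Let x = [H⁺]. Ka = x²/(C - x) ⇒ x² + (1.80e-04)x - (1.80e-04)(0.084) = 0. x = 3.7995e-03. Percent = (3.7995e-03/0.084) × 100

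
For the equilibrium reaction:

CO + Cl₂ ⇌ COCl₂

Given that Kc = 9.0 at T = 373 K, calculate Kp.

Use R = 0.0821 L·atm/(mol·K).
K_p = 0.2939

Δn = (moles gaseous products) − (moles gaseous reactants) = -1
T = 373 K; RT = 0.0821 × 373 = 30.6233
Kp = Kc·(RT)^Δn = 9.0 × (30.6233)^-1 = 9.0 × 0.0326549 = 0.2939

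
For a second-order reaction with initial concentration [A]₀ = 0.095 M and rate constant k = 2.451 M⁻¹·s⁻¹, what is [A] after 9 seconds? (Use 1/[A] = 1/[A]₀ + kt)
0.0307 M

1/[A] = 1/[A]₀ + k·t = 1/0.095 + (2.451)·(9) = 10.5263 + 22.0590 = 32.5853
[A] = 1/32.5853 = 0.0307 M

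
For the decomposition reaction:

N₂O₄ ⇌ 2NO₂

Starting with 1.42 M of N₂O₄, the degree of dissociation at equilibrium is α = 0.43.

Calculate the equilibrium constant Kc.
K_c = 1.8425

x = α·[A]₀ = 0.43 × 1.42 = 0.6106 M dissociated.
At eq: [N₂O₄] = 1.42 − 0.6106 = 0.8094 M; [NO₂] = 2x = 1.221 M.
Kc = [NO₂]²/[N₂O₄] = (1.221)²/0.8094 = 1.843.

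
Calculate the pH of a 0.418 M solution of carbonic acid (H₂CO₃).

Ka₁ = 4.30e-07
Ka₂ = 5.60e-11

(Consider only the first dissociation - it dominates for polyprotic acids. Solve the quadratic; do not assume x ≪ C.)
pH = 3.37

x² + Ka₁·x − Ka₁·C = 0 with Ka₁ = 4.30e-07, C = 0.418.
x = (−Ka₁ + √(Ka₁² + 4·Ka₁·C))/2 = 4.2374e-04 M, so pH = 3.37.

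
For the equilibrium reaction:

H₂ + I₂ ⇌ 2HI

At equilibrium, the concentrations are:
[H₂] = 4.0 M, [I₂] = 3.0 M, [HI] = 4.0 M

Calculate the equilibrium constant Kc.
K_c = 1.3333

Kc = ([HI]^2) / ([H₂] × [I₂])
   = ((4.0)^2) / ((4.0)·(3.0))
   = 16 / 12 = 1.3333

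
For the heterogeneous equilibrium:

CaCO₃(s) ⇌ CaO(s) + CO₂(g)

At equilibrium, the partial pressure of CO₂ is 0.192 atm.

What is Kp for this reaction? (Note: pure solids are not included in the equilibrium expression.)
K_p = 0.192

Solids (CaCO₃, CaO) have activity 1 and are excluded.
Kp = P(CO₂) = 0.192.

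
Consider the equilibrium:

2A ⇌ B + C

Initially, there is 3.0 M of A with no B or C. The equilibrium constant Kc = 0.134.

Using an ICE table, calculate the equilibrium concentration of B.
[B] = 0.634 M

ICE: [A] = 3.0 − 2x, [B] = [C] = x.
Kc = x²/(3.0 − 2x)² = 0.134 ⇒ √Kc = x/(3.0 − 2x).
x = √0.134·3.0/(1 + 2√0.134) = 0.36606·3.0/1.7321 = 0.63401.
[B] = x = 0.634 M.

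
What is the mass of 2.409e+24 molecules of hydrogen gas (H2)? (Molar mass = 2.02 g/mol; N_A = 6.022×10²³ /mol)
Moles = 2.409e+24 ÷ 6.022×10²³ = 4.00033 mol
Mass = 4.00033 mol × 2.02 g/mol = 8.081 g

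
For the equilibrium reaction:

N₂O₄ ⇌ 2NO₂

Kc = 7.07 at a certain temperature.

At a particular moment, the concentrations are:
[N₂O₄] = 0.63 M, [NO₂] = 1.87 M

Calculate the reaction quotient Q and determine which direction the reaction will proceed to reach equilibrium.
Q = 5.551, Q < K, reaction proceeds forward (toward products)

Q = ([NO₂]^2) / ([N₂O₄])
  = ((1.87)^2) / ((0.63)) = 3.4969/0.63 = 5.551
Since Q = 5.551 < Kc = 7.07, the reaction proceeds forward (toward products) to reach equilibrium.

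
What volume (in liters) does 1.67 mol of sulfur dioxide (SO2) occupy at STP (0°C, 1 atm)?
At STP, 1 mol of gas occupies 22.4 L
Volume = 1.67 mol × 22.4 L/mol = 37.41 L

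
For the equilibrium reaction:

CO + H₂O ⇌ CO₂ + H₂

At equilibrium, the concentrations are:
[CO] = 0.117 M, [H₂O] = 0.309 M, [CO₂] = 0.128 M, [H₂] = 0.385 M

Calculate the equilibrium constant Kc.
K_c = 1.3631

Kc = ([CO₂] × [H₂]) / ([CO] × [H₂O])
   = ((0.128)·(0.385)) / ((0.117)·(0.309))
   = 0.04928 / 0.036153 = 1.3631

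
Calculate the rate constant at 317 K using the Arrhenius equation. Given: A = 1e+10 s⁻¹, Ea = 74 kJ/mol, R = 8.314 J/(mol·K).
6.40e-03 s⁻¹

k = A·exp(-Ea/(R·T)) = 1e+10·exp(-74000/(8.314·317)) = 1e+10·exp(-28.0778) = 1e+10·6.3971e-13 = 6.40e-03 s⁻¹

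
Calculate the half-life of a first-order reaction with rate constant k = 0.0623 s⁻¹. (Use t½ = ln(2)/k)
11.13 s

t½ = ln(2)/k = 0.6931/0.0623 = 11.13 s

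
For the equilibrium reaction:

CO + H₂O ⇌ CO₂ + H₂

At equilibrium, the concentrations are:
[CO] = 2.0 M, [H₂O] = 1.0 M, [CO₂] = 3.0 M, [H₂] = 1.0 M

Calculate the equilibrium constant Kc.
K_c = 1.5000

Kc = ([CO₂] × [H₂]) / ([CO] × [H₂O])
   = ((3.0)·(1.0)) / ((2.0)·(1.0))
   = 3 / 2 = 1.5000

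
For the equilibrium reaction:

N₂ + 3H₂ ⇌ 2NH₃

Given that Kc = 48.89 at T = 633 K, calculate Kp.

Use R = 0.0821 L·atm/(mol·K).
K_p = 0.0181

Δn = (moles gaseous products) − (moles gaseous reactants) = -2
T = 633 K; RT = 0.0821 × 633 = 51.9693
Kp = Kc·(RT)^Δn = 48.89 × (51.9693)^-2 = 48.89 × 0.00037026 = 0.0181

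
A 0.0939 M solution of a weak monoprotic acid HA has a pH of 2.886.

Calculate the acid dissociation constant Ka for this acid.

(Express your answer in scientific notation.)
K_a = 1.83e-05

[H⁺] = 10^(−pH) = 10^(−2.886) = 1.300e-03 M. For HA ⇌ H⁺ + A⁻, Ka = x²/(C − x) = (1.300e-03)²/(0.0939 − 1.300e-03) = 1.83e-05.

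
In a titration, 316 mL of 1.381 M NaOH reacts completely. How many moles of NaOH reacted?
Moles = Molarity × Volume (L)
Moles = 1.381 M × 0.316 L = 0.4364 mol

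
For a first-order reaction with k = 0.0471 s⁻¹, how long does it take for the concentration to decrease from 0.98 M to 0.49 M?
14.72 s

From ln[A] = ln[A]₀ - k·t: t = ln([A]₀/[A])/k = ln(0.98/0.49)/0.0471 = ln(2.0000)/0.0471 = 0.6931/0.0471 = 14.72 s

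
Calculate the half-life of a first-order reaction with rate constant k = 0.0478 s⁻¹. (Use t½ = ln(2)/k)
14.50 s

t½ = ln(2)/k = 0.6931/0.0478 = 14.50 s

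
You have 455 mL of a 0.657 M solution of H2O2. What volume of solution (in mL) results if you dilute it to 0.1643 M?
Using M₁V₁ = M₂V₂:
0.657 × 455 = 0.1643 × V₂
V₂ = (0.657 × 455) / 0.1643 = 1819 mL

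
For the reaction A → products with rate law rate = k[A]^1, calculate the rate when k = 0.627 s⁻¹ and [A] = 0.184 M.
0.1154 M/s

rate = k·[A]^1 = 0.627·(0.184)^1 = 0.627·0.184 = 0.1154 M/s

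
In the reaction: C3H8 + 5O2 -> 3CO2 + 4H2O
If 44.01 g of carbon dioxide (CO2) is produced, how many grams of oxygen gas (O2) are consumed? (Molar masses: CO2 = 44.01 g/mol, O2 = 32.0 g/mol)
Moles of CO2 = 44.01 g ÷ 44.01 g/mol = 1 mol
Mole ratio: 5 mol O2 / 3 mol CO2
Moles of O2 = 1 × (5/3) = 1.66667 mol
Mass of O2 = 1.66667 mol × 32.0 g/mol = 53.33 g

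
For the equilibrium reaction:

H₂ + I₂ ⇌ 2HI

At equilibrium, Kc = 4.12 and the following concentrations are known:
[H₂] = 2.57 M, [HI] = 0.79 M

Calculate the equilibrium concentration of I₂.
[I₂] = 0.0589 M

Kc = ([HI]^2) / ([H₂] × [I₂]) = 4.12
[I₂]^1 = (product terms)/(Kc · other reactant terms) = 0.6241 / (4.12 · 2.57) = 0.058942
[I₂] = 0.0589 M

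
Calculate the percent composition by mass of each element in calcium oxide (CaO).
Ca: 71.47%, O: 28.53%

Molar mass of CaO = 56.08 g/mol
% Ca = (1 × 40.08) / 56.08 × 100% = 40.08 / 56.08 × 100% = 71.47%
% O = (1 × 16.0) / 56.08 × 100% = 16 / 56.08 × 100% = 28.53%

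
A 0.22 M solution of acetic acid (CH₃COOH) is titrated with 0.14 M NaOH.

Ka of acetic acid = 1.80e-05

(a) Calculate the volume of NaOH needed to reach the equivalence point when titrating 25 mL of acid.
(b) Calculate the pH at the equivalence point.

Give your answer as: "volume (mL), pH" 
V = 39.3 mL, pH = 8.84

(a) At equivalence: moles acid = moles base.
moles acid = 0.22 × 0.025 = 0.0055 mol; V_NaOH = 0.0055/0.14 = 0.03929 L = 39.3 mL.
(b) At equivalence, all acid → conjugate base A⁻ at [A⁻] = 0.0055/0.06429 = 0.08556 M.
Kb = Kw/Ka = 1.0e-14/1.80e-05 = 5.556e-10; [OH⁻] = √(Kb·[A⁻]) = 6.894e-06; pOH = 5.16; pH = 14 − pOH = 8.84.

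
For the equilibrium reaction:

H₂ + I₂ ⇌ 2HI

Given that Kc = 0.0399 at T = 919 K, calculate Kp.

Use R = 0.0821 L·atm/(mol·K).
K_p = 0.0399

Δn = (moles gaseous products) − (moles gaseous reactants) = 0
T = 919 K; RT = 0.0821 × 919 = 75.4499
Kp = Kc·(RT)^Δn = 0.0399 × (75.4499)^0 = 0.0399 × 1 = 0.0399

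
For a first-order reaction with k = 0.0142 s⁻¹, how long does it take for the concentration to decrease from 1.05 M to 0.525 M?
48.81 s

From ln[A] = ln[A]₀ - k·t: t = ln([A]₀/[A])/k = ln(1.05/0.525)/0.0142 = ln(2.0000)/0.0142 = 0.6931/0.0142 = 48.81 s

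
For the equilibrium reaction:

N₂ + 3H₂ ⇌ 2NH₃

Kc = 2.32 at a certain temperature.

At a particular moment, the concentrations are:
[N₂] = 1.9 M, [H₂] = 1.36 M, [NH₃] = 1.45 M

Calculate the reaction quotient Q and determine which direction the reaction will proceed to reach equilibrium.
Q = 0.440, Q < K, reaction proceeds forward (toward products)

Q = ([NH₃]^2) / ([N₂] × [H₂]^3)
  = ((1.45)^2) / ((1.9)·(1.36)^3) = 2.1025/4.7794 = 0.4399
Since Q = 0.4399 < Kc = 2.32, the reaction proceeds forward (toward products) to reach equilibrium.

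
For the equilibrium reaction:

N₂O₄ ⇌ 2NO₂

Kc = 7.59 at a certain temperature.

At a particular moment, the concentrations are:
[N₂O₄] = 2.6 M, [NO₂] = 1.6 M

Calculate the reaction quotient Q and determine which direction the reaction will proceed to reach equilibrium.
Q = 0.985, Q < K, reaction proceeds forward (toward products)

Q = ([NO₂]^2) / ([N₂O₄])
  = ((1.6)^2) / ((2.6)) = 2.56/2.6 = 0.9846
Since Q = 0.9846 < Kc = 7.59, the reaction proceeds forward (toward products) to reach equilibrium.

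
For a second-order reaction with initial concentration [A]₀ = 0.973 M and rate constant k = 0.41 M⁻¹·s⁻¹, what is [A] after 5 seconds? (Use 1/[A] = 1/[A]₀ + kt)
0.3249 M

1/[A] = 1/[A]₀ + k·t = 1/0.973 + (0.41)·(5) = 1.0277 + 2.0500 = 3.0777
[A] = 1/3.0777 = 0.3249 M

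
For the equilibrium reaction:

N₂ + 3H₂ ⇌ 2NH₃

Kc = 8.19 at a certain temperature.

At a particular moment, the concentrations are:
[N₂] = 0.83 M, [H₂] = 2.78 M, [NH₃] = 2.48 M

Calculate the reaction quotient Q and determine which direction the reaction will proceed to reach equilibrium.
Q = 0.345, Q < K, reaction proceeds forward (toward products)

Q = ([NH₃]^2) / ([N₂] × [H₂]^3)
  = ((2.48)^2) / ((0.83)·(2.78)^3) = 6.1504/17.833 = 0.3449
Since Q = 0.3449 < Kc = 8.19, the reaction proceeds forward (toward products) to reach equilibrium.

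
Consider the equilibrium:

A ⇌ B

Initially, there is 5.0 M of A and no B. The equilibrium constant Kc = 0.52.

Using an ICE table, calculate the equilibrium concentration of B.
[B] = 1.711 M

ICE: [A] = 5.0 − x, [B] = x.
Kc = x/(5.0 − x) = 0.52 ⇒ x = 0.52·5.0/(1 + 0.52) = 2.6/1.52 = 1.711.
[B] = x = 1.711 M.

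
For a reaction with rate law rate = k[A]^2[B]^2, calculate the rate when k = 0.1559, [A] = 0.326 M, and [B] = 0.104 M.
0.0001792 M/s

rate = k·[A]^2·[B]^2 = 0.1559·(0.326)^2·(0.104)^2 = 0.1559·0.106276·0.010816 = 0.0001792 M/s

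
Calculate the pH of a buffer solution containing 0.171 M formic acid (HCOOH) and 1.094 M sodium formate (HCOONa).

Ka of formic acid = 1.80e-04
pH = 4.55

pKa = -log(1.80e-04) = 3.74. pH = pKa + log([A⁻]/[HA]) = 3.74 + log(1.094/0.171)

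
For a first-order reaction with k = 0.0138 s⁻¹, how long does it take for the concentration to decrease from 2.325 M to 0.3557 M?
136.04 s

From ln[A] = ln[A]₀ - k·t: t = ln([A]₀/[A])/k = ln(2.325/0.3557)/0.0138 = ln(6.5364)/0.0138 = 1.8774/0.0138 = 136.04 s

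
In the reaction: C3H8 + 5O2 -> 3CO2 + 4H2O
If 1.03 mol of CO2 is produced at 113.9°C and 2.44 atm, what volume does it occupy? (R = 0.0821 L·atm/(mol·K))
T = 113.9°C + 273.15 = 387.05 K
V = nRT/P = (1.03 × 0.0821 × 387.05) / 2.44
V = 13.41 L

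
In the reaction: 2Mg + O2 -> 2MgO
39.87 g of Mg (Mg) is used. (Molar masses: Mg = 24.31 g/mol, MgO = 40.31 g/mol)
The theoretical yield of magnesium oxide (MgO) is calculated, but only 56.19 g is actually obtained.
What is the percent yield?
Moles of Mg = 39.87 g ÷ 24.31 g/mol = 1.64007 mol
Mole ratio: 2 mol MgO / 2 mol Mg
Moles of MgO = 1.64007 × (2/2) = 1.64007 mol
Theoretical yield = 1.64007 mol × 40.31 g/mol = 66.111 g
Actual yield = 56.19 g
Percent yield = (56.19 / 66.111) × 100% = 85.0%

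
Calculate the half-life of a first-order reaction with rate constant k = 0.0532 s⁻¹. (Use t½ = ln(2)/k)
13.03 s

t½ = ln(2)/k = 0.6931/0.0532 = 13.03 s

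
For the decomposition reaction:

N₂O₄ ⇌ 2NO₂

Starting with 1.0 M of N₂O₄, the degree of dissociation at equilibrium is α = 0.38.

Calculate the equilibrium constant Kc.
K_c = 0.9316

x = α·[A]₀ = 0.38 × 1.0 = 0.38 M dissociated.
At eq: [N₂O₄] = 1.0 − 0.38 = 0.62 M; [NO₂] = 2x = 0.76 M.
Kc = [NO₂]²/[N₂O₄] = (0.76)²/0.62 = 0.9316.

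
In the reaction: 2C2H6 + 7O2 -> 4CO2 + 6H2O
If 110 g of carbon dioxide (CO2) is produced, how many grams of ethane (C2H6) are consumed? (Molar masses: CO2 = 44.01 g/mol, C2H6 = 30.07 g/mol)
Moles of CO2 = 110 g ÷ 44.01 g/mol = 2.49943 mol
Mole ratio: 2 mol C2H6 / 4 mol CO2
Moles of C2H6 = 2.49943 × (2/4) = 1.24972 mol
Mass of C2H6 = 1.24972 mol × 30.07 g/mol = 37.58 g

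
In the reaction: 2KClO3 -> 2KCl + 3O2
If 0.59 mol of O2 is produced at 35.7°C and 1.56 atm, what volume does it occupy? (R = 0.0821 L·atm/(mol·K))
T = 35.7°C + 273.15 = 308.85 K
V = nRT/P = (0.59 × 0.0821 × 308.85) / 1.56
V = 9.59 L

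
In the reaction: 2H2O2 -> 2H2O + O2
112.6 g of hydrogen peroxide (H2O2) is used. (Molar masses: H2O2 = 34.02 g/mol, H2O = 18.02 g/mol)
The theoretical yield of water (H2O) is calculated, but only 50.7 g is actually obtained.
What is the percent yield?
Moles of H2O2 = 112.6 g ÷ 34.02 g/mol = 3.30982 mol
Mole ratio: 2 mol H2O / 2 mol H2O2
Moles of H2O = 3.30982 × (2/2) = 3.30982 mol
Theoretical yield = 3.30982 mol × 18.02 g/mol = 59.643 g
Actual yield = 50.7 g
Percent yield = (50.7 / 59.643) × 100% = 85.0%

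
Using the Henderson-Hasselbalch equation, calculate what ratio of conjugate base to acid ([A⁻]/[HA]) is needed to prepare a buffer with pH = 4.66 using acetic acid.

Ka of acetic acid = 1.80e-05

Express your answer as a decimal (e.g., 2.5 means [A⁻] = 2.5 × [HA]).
[A⁻]/[HA] = 0.823

pKa = −log(1.80e-05) = 4.7447. pH = pKa + log([A⁻]/[HA]). 4.66 = 4.7447 + log(ratio). log(ratio) = 4.66 − 4.7447 = -0.0847. ratio = 10^(-0.0847) = 0.823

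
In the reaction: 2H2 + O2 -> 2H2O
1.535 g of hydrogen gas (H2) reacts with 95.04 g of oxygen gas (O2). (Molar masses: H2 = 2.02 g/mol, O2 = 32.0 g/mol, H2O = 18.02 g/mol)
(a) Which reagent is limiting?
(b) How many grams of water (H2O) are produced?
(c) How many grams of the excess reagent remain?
(a) H2, (b) 13.69 g, (c) 82.88 g

Moles of H2 = 1.535 g ÷ 2.02 g/mol = 0.759901 mol
Moles of O2 = 95.04 g ÷ 32.0 g/mol = 2.97 mol
Moles ÷ coefficient: H2: 0.759901/2 = 0.38, O2: 2.97/1 = 2.97
(a) H2 has the smaller value, so H2 is the limiting reagent.
(b) Moles of H2O = 0.759901 mol H2 × (2/2) = 0.759901 mol; mass = 0.759901 mol × 18.02 g/mol = 13.69 g
(c) O2 consumed = 0.759901 × (1/2) = 0.37995 mol; remaining = 2.97 − 0.37995 = 2.59005 mol; mass = 2.59005 mol × 32.0 g/mol = 82.88 g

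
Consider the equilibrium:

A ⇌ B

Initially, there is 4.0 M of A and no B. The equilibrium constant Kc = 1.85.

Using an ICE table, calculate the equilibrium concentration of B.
[B] = 2.596 M

ICE: [A] = 4.0 − x, [B] = x.
Kc = x/(4.0 − x) = 1.85 ⇒ x = 1.85·4.0/(1 + 1.85) = 7.4/2.85 = 2.596.
[B] = x = 2.596 M.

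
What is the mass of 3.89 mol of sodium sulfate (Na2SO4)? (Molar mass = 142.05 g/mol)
Mass = 3.89 mol × 142.05 g/mol = 552.6 g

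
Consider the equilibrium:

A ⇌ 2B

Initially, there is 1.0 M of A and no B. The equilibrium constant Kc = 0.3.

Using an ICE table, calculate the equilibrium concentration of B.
[B] = 0.478 M

ICE: [A] = 1.0 − x, [B] = 2x.
Kc = (2x)²/(1.0 − x) = 0.3 ⇒ 4x² + 0.3x − 0.3 = 0.
x = (−0.3 + √(0.3² + 4·4·0.3))/(2·4) = (−0.3 + √4.89)/8 = 0.23892.
[B] = 2x = 0.478 M.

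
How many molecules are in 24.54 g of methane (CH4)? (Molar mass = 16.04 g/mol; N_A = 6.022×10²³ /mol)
Moles = 24.54 g ÷ 16.04 g/mol = 1.52993 mol
Molecules = 1.52993 mol × 6.022×10²³ /mol = 9.213e+23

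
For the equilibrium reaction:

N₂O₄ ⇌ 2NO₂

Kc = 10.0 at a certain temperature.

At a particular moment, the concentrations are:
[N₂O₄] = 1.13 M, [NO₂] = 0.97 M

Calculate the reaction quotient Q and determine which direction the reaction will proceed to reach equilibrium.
Q = 0.833, Q < K, reaction proceeds forward (toward products)

Q = ([NO₂]^2) / ([N₂O₄])
  = ((0.97)^2) / ((1.13)) = 0.9409/1.13 = 0.8327
Since Q = 0.8327 < Kc = 10.0, the reaction proceeds forward (toward products) to reach equilibrium.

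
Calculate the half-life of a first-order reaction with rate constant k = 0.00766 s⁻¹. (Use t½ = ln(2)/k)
90.49 s

t½ = ln(2)/k = 0.6931/0.00766 = 90.49 s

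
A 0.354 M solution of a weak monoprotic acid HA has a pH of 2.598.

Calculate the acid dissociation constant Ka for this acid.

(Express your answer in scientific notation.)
K_a = 1.81e-05

[H⁺] = 10^(−pH) = 10^(−2.598) = 2.523e-03 M. For HA ⇌ H⁺ + A⁻, Ka = x²/(C − x) = (2.523e-03)²/(0.354 − 2.523e-03) = 1.81e-05.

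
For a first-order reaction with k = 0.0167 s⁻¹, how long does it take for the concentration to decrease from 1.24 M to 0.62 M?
41.51 s

From ln[A] = ln[A]₀ - k·t: t = ln([A]₀/[A])/k = ln(1.24/0.62)/0.0167 = ln(2.0000)/0.0167 = 0.6931/0.0167 = 41.51 s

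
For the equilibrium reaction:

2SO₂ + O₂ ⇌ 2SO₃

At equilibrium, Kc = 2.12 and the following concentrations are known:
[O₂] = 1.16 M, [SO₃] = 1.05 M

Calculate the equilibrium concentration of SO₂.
[SO₂] = 0.6696 M

Kc = ([SO₃]^2) / ([SO₂]^2 × [O₂]) = 2.12
[SO₂]^2 = (product terms)/(Kc · other reactant terms) = 1.1025 / (2.12 · 1.16) = 0.44832
[SO₂] = (0.44832)^(1/2) = 0.6696 M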